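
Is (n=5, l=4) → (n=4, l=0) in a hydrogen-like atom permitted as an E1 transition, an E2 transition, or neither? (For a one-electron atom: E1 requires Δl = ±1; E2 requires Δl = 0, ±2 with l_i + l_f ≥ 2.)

Δl = 0 − 4 = -4; l_i + l_f = 4.
E1 (Δl = ±1): not satisfied.
E2 (Δl = 0,±2, l_i+l_f ≥ 2): not satisfied.

neither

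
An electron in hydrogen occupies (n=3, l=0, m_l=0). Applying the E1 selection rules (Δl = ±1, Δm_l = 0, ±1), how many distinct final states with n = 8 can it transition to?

3

E1 requires Δl = ±1, so l_f ∈ {-1, 1}; with 0 ≤ l_f ≤ n_f−1 = 7, the allowed l_f values are {1}.
For l_f = 1: m_f ∈ {m_i−1, m_i, m_i+1} ∩ [−1, 1] = {-1, 0, 1} → 3 states.
Total: 3.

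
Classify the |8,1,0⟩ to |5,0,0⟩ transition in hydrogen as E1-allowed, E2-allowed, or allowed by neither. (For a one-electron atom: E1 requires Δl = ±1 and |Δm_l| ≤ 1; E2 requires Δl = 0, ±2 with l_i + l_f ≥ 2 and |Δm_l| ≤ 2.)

E1

Δl = 0 − 1 = -1; l_i + l_f = 1.
Δm_l = +0.
E1 (Δl = ±1, |Δm_l| ≤ 1): satisfied.
E2 (Δl = 0,±2, l_i+l_f ≥ 2, |Δm_l| ≤ 2): not satisfied.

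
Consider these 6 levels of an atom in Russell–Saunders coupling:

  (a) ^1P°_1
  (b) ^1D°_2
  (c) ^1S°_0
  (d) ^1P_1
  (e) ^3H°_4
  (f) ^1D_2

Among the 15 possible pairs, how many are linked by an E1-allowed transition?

5

(a)–(b): forbidden (parity).
(a)–(c): forbidden (parity).
(a)–(d): allowed.
(a)–(e): forbidden (parity, ΔS, ΔL, ΔJ).
(a)–(f): allowed.
(b)–(c): forbidden (parity, ΔL, ΔJ).
(b)–(d): allowed.
(b)–(e): forbidden (parity, ΔS, ΔL, ΔJ).
(b)–(f): allowed.
(c)–(d): allowed.
(c)–(e): forbidden (parity, ΔS, ΔL, ΔJ).
(c)–(f): forbidden (ΔL, ΔJ).
(d)–(e): forbidden (ΔS, ΔL, ΔJ).
(d)–(f): forbidden (parity).
(e)–(f): forbidden (ΔS, ΔL, ΔJ).
Allowed pairs: 5 of 15.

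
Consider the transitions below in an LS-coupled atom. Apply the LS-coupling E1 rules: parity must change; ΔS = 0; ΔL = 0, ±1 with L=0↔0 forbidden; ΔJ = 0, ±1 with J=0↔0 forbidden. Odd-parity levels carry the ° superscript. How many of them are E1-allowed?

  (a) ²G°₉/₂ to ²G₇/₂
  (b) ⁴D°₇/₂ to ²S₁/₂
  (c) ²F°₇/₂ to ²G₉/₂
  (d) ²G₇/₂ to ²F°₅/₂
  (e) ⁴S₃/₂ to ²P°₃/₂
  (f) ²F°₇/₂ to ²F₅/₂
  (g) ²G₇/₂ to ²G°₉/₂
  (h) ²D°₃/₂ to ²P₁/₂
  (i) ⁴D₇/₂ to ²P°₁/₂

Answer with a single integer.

6

(a) allowed
(b) forbidden (ΔS, ΔL, ΔJ fail)
(c) allowed
(d) allowed
(e) forbidden (ΔS fails)
(f) allowed
(g) allowed
(h) allowed
(i) forbidden (ΔS, ΔJ fail)
Total allowed: 6 of 9.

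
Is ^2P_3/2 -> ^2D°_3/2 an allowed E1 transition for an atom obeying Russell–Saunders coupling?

Reading off the term symbols: S 1/2→1/2, L 1→2, J 3/2→3/2, parity even→odd.
Parity must change: even → odd — ok.
ΔS = 0: S: 1/2 → 1/2 — ok.
ΔL = 0, ±1 (not L=0↔0): L: 1 → 2, ΔL = +1 — ok.
ΔJ = 0, ±1 (not J=0↔0): J: 3/2 → 3/2, ΔJ = +0 — ok.
All four E1 rules are satisfied.

allowed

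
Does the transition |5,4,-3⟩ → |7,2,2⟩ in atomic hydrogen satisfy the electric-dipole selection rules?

forbidden

Initial l = 4, final l = 2, so Δl = -2. E1 requires Δl = ±1: fails.
m_l: -3 → 2 (Δm_l = +5). |Δm_l| ≤ 1 fails.
The transition is electric-dipole forbidden.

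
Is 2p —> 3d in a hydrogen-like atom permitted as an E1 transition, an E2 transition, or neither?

E1

Δl = 2 − 1 = +1; l_i + l_f = 3.
E1 (Δl = ±1): satisfied.
E2 (Δl = 0,±2, l_i+l_f ≥ 2): not satisfied.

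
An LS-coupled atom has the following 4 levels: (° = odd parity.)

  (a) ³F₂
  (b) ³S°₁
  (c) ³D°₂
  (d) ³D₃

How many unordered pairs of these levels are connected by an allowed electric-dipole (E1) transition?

2

(a)–(b): forbidden (ΔL).
(a)–(c): allowed.
(a)–(d): forbidden (parity).
(b)–(c): forbidden (parity, ΔL).
(b)–(d): forbidden (ΔL, ΔJ).
(c)–(d): allowed.
Allowed pairs: 2 of 6.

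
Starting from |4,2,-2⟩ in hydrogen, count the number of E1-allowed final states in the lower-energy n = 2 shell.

1

E1 requires Δl = ±1, so l_f ∈ {1, 3}; with 0 ≤ l_f ≤ n_f−1 = 1, the allowed l_f values are {1}.
For l_f = 1: m_f ∈ {m_i−1, m_i, m_i+1} ∩ [−1, 1] = {-1} → 1 state.
Total: 1.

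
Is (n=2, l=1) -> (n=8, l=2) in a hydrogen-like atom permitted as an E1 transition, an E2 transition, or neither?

E1

Δl = 2 − 1 = +1; l_i + l_f = 3.
E1 (Δl = ±1): satisfied.
E2 (Δl = 0,±2, l_i+l_f ≥ 2): not satisfied.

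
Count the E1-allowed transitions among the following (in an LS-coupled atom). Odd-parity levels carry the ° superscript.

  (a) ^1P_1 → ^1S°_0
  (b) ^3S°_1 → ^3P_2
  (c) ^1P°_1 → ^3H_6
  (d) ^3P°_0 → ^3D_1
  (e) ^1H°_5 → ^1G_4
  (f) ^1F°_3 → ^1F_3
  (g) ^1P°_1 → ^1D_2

(a) allowed
(b) allowed
(c) forbidden (ΔS, ΔL, ΔJ fail)
(d) allowed
(e) allowed
(f) allowed
(g) allowed
Total allowed: 6 of 7.

6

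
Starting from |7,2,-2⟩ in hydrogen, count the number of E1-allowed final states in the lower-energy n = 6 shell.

E1 requires Δl = ±1, so l_f ∈ {1, 3}; with 0 ≤ l_f ≤ n_f−1 = 5, the allowed l_f values are {1, 3}.
For l_f = 1: m_f ∈ {m_i−1, m_i, m_i+1} ∩ [−1, 1] = {-1} → 1 state.
For l_f = 3: m_f ∈ {m_i−1, m_i, m_i+1} ∩ [−3, 3] = {-3, -2, -1} → 3 states.
Total: 4.

4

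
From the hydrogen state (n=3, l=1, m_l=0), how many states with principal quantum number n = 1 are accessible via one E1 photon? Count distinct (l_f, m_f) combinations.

E1 requires Δl = ±1, so l_f ∈ {0, 2}; with 0 ≤ l_f ≤ n_f−1 = 0, the allowed l_f values are {0}.
For l_f = 0: m_f ∈ {m_i−1, m_i, m_i+1} ∩ [−0, 0] = {0} → 1 state.
Total: 1.

1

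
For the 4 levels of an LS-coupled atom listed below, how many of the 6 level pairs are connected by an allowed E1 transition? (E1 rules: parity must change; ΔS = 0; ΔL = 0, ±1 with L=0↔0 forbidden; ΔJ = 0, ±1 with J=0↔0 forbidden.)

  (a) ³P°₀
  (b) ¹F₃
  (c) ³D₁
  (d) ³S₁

(a)–(b): forbidden (ΔS, ΔL, ΔJ).
(a)–(c): allowed.
(a)–(d): allowed.
(b)–(c): forbidden (parity, ΔS, ΔJ).
(b)–(d): forbidden (parity, ΔS, ΔL, ΔJ).
(c)–(d): forbidden (parity, ΔL).
Allowed pairs: 2 of 6.

2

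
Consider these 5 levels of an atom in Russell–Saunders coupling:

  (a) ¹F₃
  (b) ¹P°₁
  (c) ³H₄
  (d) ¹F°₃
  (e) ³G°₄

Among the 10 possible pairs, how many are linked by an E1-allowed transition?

2

(a)–(b): forbidden (ΔL, ΔJ).
(a)–(c): forbidden (parity, ΔS, ΔL).
(a)–(d): allowed.
(a)–(e): forbidden (ΔS).
(b)–(c): forbidden (ΔS, ΔL, ΔJ).
(b)–(d): forbidden (parity, ΔL, ΔJ).
(b)–(e): forbidden (parity, ΔS, ΔL, ΔJ).
(c)–(d): forbidden (ΔS, ΔL).
(c)–(e): allowed.
(d)–(e): forbidden (parity, ΔS).
Allowed pairs: 2 of 10.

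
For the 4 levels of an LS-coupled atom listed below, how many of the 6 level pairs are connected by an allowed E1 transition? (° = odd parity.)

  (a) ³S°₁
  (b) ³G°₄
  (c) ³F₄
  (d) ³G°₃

(a)–(b): forbidden (parity, ΔL, ΔJ).
(a)–(c): forbidden (ΔL, ΔJ).
(a)–(d): forbidden (parity, ΔL, ΔJ).
(b)–(c): allowed.
(b)–(d): forbidden (parity).
(c)–(d): allowed.
Allowed pairs: 2 of 6.

2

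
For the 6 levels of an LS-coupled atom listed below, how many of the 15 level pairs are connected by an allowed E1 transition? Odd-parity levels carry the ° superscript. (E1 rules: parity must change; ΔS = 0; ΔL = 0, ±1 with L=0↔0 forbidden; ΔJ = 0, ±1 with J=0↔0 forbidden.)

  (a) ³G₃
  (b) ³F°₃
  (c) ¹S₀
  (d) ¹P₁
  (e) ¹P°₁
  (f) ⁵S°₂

3

(a)–(b): allowed.
(a)–(c): forbidden (parity, ΔS, ΔL, ΔJ).
(a)–(d): forbidden (parity, ΔS, ΔL, ΔJ).
(a)–(e): forbidden (ΔS, ΔL, ΔJ).
(a)–(f): forbidden (ΔS, ΔL).
(b)–(c): forbidden (ΔS, ΔL, ΔJ).
(b)–(d): forbidden (ΔS, ΔL, ΔJ).
(b)–(e): forbidden (parity, ΔS, ΔL, ΔJ).
(b)–(f): forbidden (parity, ΔS, ΔL).
(c)–(d): forbidden (parity).
(c)–(e): allowed.
(c)–(f): forbidden (ΔS, ΔL, ΔJ).
(d)–(e): allowed.
(d)–(f): forbidden (ΔS).
(e)–(f): forbidden (parity, ΔS).
Allowed pairs: 3 of 15.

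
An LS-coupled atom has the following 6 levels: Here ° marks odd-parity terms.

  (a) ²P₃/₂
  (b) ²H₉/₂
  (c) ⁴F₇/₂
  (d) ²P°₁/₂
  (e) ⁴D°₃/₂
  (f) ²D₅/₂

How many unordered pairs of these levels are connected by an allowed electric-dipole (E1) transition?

1

(a)–(b): forbidden (parity, ΔL, ΔJ).
(a)–(c): forbidden (parity, ΔS, ΔL, ΔJ).
(a)–(d): allowed.
(a)–(e): forbidden (ΔS).
(a)–(f): forbidden (parity).
(b)–(c): forbidden (parity, ΔS, ΔL).
(b)–(d): forbidden (ΔL, ΔJ).
(b)–(e): forbidden (ΔS, ΔL, ΔJ).
(b)–(f): forbidden (parity, ΔL, ΔJ).
(c)–(d): forbidden (ΔS, ΔL, ΔJ).
(c)–(e): forbidden (ΔJ).
(c)–(f): forbidden (parity, ΔS).
(d)–(e): forbidden (parity, ΔS).
(d)–(f): forbidden (ΔJ).
(e)–(f): forbidden (ΔS).
Allowed pairs: 1 of 15.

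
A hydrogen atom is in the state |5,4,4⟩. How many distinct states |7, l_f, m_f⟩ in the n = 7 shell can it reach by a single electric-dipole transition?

4

E1 requires Δl = ±1, so l_f ∈ {3, 5}; with 0 ≤ l_f ≤ n_f−1 = 6, the allowed l_f values are {3, 5}.
For l_f = 3: m_f ∈ {m_i−1, m_i, m_i+1} ∩ [−3, 3] = {3} → 1 state.
For l_f = 5: m_f ∈ {m_i−1, m_i, m_i+1} ∩ [−5, 5] = {3, 4, 5} → 3 states.
Total: 4.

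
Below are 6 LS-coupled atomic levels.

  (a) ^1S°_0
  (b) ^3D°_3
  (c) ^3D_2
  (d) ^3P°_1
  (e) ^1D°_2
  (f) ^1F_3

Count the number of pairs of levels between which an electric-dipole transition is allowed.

3

(a)–(b): forbidden (parity, ΔS, ΔL, ΔJ).
(a)–(c): forbidden (ΔS, ΔL, ΔJ).
(a)–(d): forbidden (parity, ΔS).
(a)–(e): forbidden (parity, ΔL, ΔJ).
(a)–(f): forbidden (ΔL, ΔJ).
(b)–(c): allowed.
(b)–(d): forbidden (parity, ΔJ).
(b)–(e): forbidden (parity, ΔS).
(b)–(f): forbidden (ΔS).
(c)–(d): allowed.
(c)–(e): forbidden (ΔS).
(c)–(f): forbidden (parity, ΔS).
(d)–(e): forbidden (parity, ΔS).
(d)–(f): forbidden (ΔS, ΔL, ΔJ).
(e)–(f): allowed.
Allowed pairs: 3 of 15.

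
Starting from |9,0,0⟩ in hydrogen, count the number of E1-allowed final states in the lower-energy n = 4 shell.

E1 requires Δl = ±1, so l_f ∈ {-1, 1}; with 0 ≤ l_f ≤ n_f−1 = 3, the allowed l_f values are {1}.
For l_f = 1: m_f ∈ {m_i−1, m_i, m_i+1} ∩ [−1, 1] = {-1, 0, 1} → 3 states.
Total: 3.

3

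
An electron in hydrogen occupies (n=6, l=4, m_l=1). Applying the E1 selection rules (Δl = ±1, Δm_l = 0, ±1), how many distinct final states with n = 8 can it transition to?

6

E1 requires Δl = ±1, so l_f ∈ {3, 5}; with 0 ≤ l_f ≤ n_f−1 = 7, the allowed l_f values are {3, 5}.
For l_f = 3: m_f ∈ {m_i−1, m_i, m_i+1} ∩ [−3, 3] = {0, 1, 2} → 3 states.
For l_f = 5: m_f ∈ {m_i−1, m_i, m_i+1} ∩ [−5, 5] = {0, 1, 2} → 3 states.
Total: 6.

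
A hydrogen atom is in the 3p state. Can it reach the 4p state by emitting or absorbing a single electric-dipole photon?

l: 1 → 1 (Δl = +0). Δl = ±1 violated.
The transition is electric-dipole forbidden.

forbidden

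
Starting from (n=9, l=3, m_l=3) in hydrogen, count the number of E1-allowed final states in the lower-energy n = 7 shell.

4

E1 requires Δl = ±1, so l_f ∈ {2, 4}; with 0 ≤ l_f ≤ n_f−1 = 6, the allowed l_f values are {2, 4}.
For l_f = 2: m_f ∈ {m_i−1, m_i, m_i+1} ∩ [−2, 2] = {2} → 1 state.
For l_f = 4: m_f ∈ {m_i−1, m_i, m_i+1} ∩ [−4, 4] = {2, 3, 4} → 3 states.
Total: 4.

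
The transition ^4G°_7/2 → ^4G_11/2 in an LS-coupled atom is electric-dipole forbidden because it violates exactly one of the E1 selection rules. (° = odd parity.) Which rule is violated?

the ΔJ = 0, ±1 rule

Reading off the term symbols: S 3/2→3/2, L 4→4, J 7/2→11/2, parity odd→even.
Parity must change: odd → even — ✓.
ΔS = 0: S: 3/2 → 3/2 — ✓.
ΔL = 0, ±1 (not L=0↔0): L: 4 → 4, ΔL = +0 — ✓.
ΔJ = 0, ±1 (not J=0↔0): J: 7/2 → 11/2, ΔJ = +2 — ✗.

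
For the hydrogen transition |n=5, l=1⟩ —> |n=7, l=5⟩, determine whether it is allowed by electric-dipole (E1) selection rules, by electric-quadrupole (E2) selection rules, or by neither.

Δl = 5 − 1 = +4; l_i + l_f = 6.
E1 (Δl = ±1): not satisfied.
E2 (Δl = 0,±2, l_i+l_f ≥ 2): not satisfied.

neither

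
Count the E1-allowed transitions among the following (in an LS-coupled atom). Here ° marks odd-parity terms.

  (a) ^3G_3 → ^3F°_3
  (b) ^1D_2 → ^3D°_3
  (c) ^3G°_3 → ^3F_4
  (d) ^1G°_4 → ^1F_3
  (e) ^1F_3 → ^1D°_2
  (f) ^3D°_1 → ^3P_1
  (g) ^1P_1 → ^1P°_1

(a) allowed
(b) forbidden (ΔS fails)
(c) allowed
(d) allowed
(e) allowed
(f) allowed
(g) allowed
Total allowed: 6 of 7.

6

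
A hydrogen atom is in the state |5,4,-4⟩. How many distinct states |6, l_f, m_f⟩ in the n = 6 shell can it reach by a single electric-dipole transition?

4

E1 requires Δl = ±1, so l_f ∈ {3, 5}; with 0 ≤ l_f ≤ n_f−1 = 5, the allowed l_f values are {3, 5}.
For l_f = 3: m_f ∈ {m_i−1, m_i, m_i+1} ∩ [−3, 3] = {-3} → 1 state.
For l_f = 5: m_f ∈ {m_i−1, m_i, m_i+1} ∩ [−5, 5] = {-5, -4, -3} → 3 states.
Total: 4.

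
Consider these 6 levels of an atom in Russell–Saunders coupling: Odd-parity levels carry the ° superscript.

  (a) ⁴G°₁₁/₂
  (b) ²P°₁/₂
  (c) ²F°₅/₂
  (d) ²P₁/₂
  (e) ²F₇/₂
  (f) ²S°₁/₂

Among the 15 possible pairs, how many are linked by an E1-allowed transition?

3

(a)–(b): forbidden (parity, ΔS, ΔL, ΔJ).
(a)–(c): forbidden (parity, ΔS, ΔJ).
(a)–(d): forbidden (ΔS, ΔL, ΔJ).
(a)–(e): forbidden (ΔS, ΔJ).
(a)–(f): forbidden (parity, ΔS, ΔL, ΔJ).
(b)–(c): forbidden (parity, ΔL, ΔJ).
(b)–(d): allowed.
(b)–(e): forbidden (ΔL, ΔJ).
(b)–(f): forbidden (parity).
(c)–(d): forbidden (ΔL, ΔJ).
(c)–(e): allowed.
(c)–(f): forbidden (parity, ΔL, ΔJ).
(d)–(e): forbidden (parity, ΔL, ΔJ).
(d)–(f): allowed.
(e)–(f): forbidden (ΔL, ΔJ).
Allowed pairs: 3 of 15.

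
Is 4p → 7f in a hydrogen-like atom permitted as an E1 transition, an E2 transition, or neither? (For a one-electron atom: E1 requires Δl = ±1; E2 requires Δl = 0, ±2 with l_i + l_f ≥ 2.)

Δl = 3 − 1 = +2; l_i + l_f = 4.
E1 (Δl = ±1): not satisfied.
E2 (Δl = 0,±2, l_i+l_f ≥ 2): satisfied.

E2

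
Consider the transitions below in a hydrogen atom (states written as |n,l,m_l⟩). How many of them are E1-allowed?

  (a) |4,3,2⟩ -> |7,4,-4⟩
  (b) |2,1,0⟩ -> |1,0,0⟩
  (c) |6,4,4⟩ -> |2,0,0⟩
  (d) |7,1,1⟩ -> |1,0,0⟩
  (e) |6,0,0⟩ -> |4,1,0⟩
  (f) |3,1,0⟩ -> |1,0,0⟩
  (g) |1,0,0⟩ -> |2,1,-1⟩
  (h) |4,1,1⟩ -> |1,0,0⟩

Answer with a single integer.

6

(a) forbidden — Δm_l = -6 (E1 requires Δm_l = 0, ±1)
(b) allowed
(c) forbidden — Δl = -4 (E1 requires Δl = ±1); Δm_l = -4 (E1 requires Δm_l = 0, ±1)
(d) allowed
(e) allowed
(f) allowed
(g) allowed
(h) allowed
Total allowed: 6 of 8.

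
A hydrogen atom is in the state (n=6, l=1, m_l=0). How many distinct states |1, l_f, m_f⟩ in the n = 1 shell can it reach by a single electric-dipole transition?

E1 requires Δl = ±1, so l_f ∈ {0, 2}; with 0 ≤ l_f ≤ n_f−1 = 0, the allowed l_f values are {0}.
For l_f = 0: m_f ∈ {m_i−1, m_i, m_i+1} ∩ [−0, 0] = {0} → 1 state.
Total: 1.

1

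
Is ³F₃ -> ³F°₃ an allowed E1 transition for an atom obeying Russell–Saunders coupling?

Reading off the term symbols: S 1→1, L 3→3, J 3→3, parity even→odd.
Parity must change: even → odd — ✓.
ΔS = 0: S: 1 → 1 — ✓.
ΔL = 0, ±1 (not L=0↔0): L: 3 → 3, ΔL = +0 — ✓.
ΔJ = 0, ±1 (not J=0↔0): J: 3 → 3, ΔJ = +0 — ✓.
All four E1 rules are satisfied.

allowed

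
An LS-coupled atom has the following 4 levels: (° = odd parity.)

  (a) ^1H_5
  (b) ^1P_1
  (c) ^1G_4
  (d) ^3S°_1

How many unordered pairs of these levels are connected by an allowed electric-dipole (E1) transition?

0

(a)–(b): forbidden (parity, ΔL, ΔJ).
(a)–(c): forbidden (parity).
(a)–(d): forbidden (ΔS, ΔL, ΔJ).
(b)–(c): forbidden (parity, ΔL, ΔJ).
(b)–(d): forbidden (ΔS).
(c)–(d): forbidden (ΔS, ΔL, ΔJ).
Allowed pairs: 0 of 6.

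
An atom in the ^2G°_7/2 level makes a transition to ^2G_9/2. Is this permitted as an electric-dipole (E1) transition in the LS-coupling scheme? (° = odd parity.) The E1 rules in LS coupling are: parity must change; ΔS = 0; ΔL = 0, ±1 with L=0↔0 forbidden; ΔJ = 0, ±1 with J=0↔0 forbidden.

Initial level: S=1/2, L=4, J=7/2, parity odd. Final level: S=1/2, L=4, J=9/2, parity even.
Parity must change: odd → even — passes.
ΔS = 0: S: 1/2 → 1/2 — passes.
ΔL = 0, ±1 (not L=0↔0): L: 4 → 4, ΔL = +0 — passes.
ΔJ = 0, ±1 (not J=0↔0): J: 7/2 → 9/2, ΔJ = +1 — passes.
All four E1 rules are satisfied.

allowed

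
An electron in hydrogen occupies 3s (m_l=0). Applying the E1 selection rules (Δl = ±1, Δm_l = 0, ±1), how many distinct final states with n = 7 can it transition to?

3

E1 requires Δl = ±1, so l_f ∈ {-1, 1}; with 0 ≤ l_f ≤ n_f−1 = 6, the allowed l_f values are {1}.
For l_f = 1: m_f ∈ {m_i−1, m_i, m_i+1} ∩ [−1, 1] = {-1, 0, 1} → 3 states.
Total: 3.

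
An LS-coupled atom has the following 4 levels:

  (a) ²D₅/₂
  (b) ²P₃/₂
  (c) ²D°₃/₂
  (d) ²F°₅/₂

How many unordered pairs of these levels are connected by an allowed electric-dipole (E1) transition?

(a)–(b): forbidden (parity).
(a)–(c): allowed.
(a)–(d): allowed.
(b)–(c): allowed.
(b)–(d): forbidden (ΔL).
(c)–(d): forbidden (parity).
Allowed pairs: 3 of 6.

3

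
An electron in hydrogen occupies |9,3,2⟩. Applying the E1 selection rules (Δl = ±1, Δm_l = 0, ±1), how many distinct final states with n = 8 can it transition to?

E1 requires Δl = ±1, so l_f ∈ {2, 4}; with 0 ≤ l_f ≤ n_f−1 = 7, the allowed l_f values are {2, 4}.
For l_f = 2: m_f ∈ {m_i−1, m_i, m_i+1} ∩ [−2, 2] = {1, 2} → 2 states.
For l_f = 4: m_f ∈ {m_i−1, m_i, m_i+1} ∩ [−4, 4] = {1, 2, 3} → 3 states.
Total: 5.

5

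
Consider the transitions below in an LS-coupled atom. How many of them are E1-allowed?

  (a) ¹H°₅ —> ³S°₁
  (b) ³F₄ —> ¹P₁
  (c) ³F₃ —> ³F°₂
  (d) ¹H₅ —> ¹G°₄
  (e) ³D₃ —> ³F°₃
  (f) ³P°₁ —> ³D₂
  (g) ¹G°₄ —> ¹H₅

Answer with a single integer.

5

(a) forbidden (parity, ΔS, ΔL, ΔJ fail)
(b) forbidden (parity, ΔS, ΔL, ΔJ fail)
(c) allowed
(d) allowed
(e) allowed
(f) allowed
(g) allowed
Total allowed: 5 of 7.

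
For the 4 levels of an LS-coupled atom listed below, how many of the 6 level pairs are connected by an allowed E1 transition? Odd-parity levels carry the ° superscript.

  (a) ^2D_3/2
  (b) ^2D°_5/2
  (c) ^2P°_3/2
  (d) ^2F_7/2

3

(a)–(b): allowed.
(a)–(c): allowed.
(a)–(d): forbidden (parity, ΔJ).
(b)–(c): forbidden (parity).
(b)–(d): allowed.
(c)–(d): forbidden (ΔL, ΔJ).
Allowed pairs: 3 of 6.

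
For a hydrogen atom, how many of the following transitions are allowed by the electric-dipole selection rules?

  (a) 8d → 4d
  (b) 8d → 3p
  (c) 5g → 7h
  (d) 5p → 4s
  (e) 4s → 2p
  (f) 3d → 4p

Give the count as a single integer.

5

(a) forbidden — Δl = +0 (E1 requires Δl = ±1)
(b) allowed
(c) allowed
(d) allowed
(e) allowed
(f) allowed
Total allowed: 5 of 6.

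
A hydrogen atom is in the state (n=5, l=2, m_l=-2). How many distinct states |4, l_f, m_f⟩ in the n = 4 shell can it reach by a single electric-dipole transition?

E1 requires Δl = ±1, so l_f ∈ {1, 3}; with 0 ≤ l_f ≤ n_f−1 = 3, the allowed l_f values are {1, 3}.
For l_f = 1: m_f ∈ {m_i−1, m_i, m_i+1} ∩ [−1, 1] = {-1} → 1 state.
For l_f = 3: m_f ∈ {m_i−1, m_i, m_i+1} ∩ [−3, 3] = {-3, -2, -1} → 3 states.
Total: 4.

4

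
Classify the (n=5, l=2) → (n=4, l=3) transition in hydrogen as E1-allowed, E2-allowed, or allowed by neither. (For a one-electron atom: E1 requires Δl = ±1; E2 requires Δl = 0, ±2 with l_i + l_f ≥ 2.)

Δl = 3 − 2 = +1; l_i + l_f = 5.
E1 (Δl = ±1): satisfied.
E2 (Δl = 0,±2, l_i+l_f ≥ 2): not satisfied.

E1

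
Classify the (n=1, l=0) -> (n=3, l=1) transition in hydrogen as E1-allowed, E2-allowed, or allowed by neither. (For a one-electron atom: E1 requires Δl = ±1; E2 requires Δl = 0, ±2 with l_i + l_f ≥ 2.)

E1

Δl = 1 − 0 = +1; l_i + l_f = 1.
E1 (Δl = ±1): satisfied.
E2 (Δl = 0,±2, l_i+l_f ≥ 2): not satisfied.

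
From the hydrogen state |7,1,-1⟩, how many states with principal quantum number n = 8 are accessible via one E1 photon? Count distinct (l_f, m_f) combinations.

E1 requires Δl = ±1, so l_f ∈ {0, 2}; with 0 ≤ l_f ≤ n_f−1 = 7, the allowed l_f values are {0, 2}.
For l_f = 0: m_f ∈ {m_i−1, m_i, m_i+1} ∩ [−0, 0] = {0} → 1 state.
For l_f = 2: m_f ∈ {m_i−1, m_i, m_i+1} ∩ [−2, 2] = {-2, -1, 0} → 3 states.
Total: 4.

4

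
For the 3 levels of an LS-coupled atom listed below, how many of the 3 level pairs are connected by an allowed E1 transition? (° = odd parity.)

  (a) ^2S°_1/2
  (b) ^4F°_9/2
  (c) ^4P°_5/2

(a)–(b): forbidden (parity, ΔS, ΔL, ΔJ).
(a)–(c): forbidden (parity, ΔS, ΔJ).
(b)–(c): forbidden (parity, ΔL, ΔJ).
Allowed pairs: 0 of 3.

0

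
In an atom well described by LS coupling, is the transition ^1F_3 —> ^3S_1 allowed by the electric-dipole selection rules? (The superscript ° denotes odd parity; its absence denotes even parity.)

forbidden

ΔJ = 0, ±1 (not J=0↔0): J: 3 → 1, ΔJ = -2 — ✗.
ΔS = 0: S: 0 → 1 — ✗.
Parity must change: even → even — ✗.
ΔL = 0, ±1 (not L=0↔0): L: 3 → 0, ΔL = -3 — ✗.
Rule(s) violated: parity, ΔS, ΔL, ΔJ.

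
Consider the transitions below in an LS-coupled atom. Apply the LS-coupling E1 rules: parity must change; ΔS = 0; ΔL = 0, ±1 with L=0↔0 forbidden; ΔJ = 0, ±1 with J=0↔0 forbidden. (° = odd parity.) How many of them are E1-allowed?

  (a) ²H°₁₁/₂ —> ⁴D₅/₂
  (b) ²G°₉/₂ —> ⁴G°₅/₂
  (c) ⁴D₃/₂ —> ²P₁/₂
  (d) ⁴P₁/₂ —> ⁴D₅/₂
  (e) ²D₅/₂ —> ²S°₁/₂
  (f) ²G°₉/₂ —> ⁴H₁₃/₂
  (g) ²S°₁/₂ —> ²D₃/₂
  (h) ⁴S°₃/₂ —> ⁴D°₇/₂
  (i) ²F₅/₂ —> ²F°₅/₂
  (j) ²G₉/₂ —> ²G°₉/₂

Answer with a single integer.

2

(a) forbidden (ΔS, ΔL, ΔJ fail)
(b) forbidden (parity, ΔS, ΔJ fail)
(c) forbidden (parity, ΔS fail)
(d) forbidden (parity, ΔJ fail)
(e) forbidden (ΔL, ΔJ fail)
(f) forbidden (ΔS, ΔJ fail)
(g) forbidden (ΔL fails)
(h) forbidden (parity, ΔL, ΔJ fail)
(i) allowed
(j) allowed
Total allowed: 2 of 10.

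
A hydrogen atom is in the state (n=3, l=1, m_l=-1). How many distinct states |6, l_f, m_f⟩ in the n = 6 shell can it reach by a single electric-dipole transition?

E1 requires Δl = ±1, so l_f ∈ {0, 2}; with 0 ≤ l_f ≤ n_f−1 = 5, the allowed l_f values are {0, 2}.
For l_f = 0: m_f ∈ {m_i−1, m_i, m_i+1} ∩ [−0, 0] = {0} → 1 state.
For l_f = 2: m_f ∈ {m_i−1, m_i, m_i+1} ∩ [−2, 2] = {-2, -1, 0} → 3 states.
Total: 4.

4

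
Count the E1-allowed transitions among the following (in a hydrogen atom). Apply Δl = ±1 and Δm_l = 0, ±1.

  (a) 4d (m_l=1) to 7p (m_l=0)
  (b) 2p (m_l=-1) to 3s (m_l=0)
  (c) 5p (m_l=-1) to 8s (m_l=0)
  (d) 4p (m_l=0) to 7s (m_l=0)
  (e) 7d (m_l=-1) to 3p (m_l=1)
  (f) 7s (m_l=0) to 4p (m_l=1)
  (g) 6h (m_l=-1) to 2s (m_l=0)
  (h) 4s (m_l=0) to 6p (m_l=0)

(a) allowed
(b) allowed
(c) allowed
(d) allowed
(e) forbidden — Δm_l = +2 (E1 requires Δm_l = 0, ±1)
(f) allowed
(g) forbidden — Δl = -5 (E1 requires Δl = ±1)
(h) allowed
Total allowed: 6 of 8.

6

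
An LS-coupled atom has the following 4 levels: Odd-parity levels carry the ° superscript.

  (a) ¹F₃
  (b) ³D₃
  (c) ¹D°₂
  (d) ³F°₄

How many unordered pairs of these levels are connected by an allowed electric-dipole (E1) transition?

(a)–(b): forbidden (parity, ΔS).
(a)–(c): allowed.
(a)–(d): forbidden (ΔS).
(b)–(c): forbidden (ΔS).
(b)–(d): allowed.
(c)–(d): forbidden (parity, ΔS, ΔJ).
Allowed pairs: 2 of 6.

2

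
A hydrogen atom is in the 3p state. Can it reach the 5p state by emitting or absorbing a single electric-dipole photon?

Δl = 1 − 1 = +0; the E1 rule Δl = ±1 is fails.
The transition is electric-dipole forbidden.

forbidden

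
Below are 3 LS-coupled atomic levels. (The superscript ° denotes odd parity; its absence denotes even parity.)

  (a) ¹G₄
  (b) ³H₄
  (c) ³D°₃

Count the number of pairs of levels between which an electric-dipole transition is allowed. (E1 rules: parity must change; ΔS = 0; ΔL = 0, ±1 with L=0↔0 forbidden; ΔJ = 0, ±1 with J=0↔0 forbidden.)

(a)–(b): forbidden (parity, ΔS).
(a)–(c): forbidden (ΔS, ΔL).
(b)–(c): forbidden (ΔL).
Allowed pairs: 0 of 3.

0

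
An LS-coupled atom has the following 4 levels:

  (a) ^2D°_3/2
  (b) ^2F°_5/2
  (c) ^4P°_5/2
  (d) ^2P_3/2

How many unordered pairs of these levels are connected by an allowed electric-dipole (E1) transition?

1

(a)–(b): forbidden (parity).
(a)–(c): forbidden (parity, ΔS).
(a)–(d): allowed.
(b)–(c): forbidden (parity, ΔS, ΔL).
(b)–(d): forbidden (ΔL).
(c)–(d): forbidden (ΔS).
Allowed pairs: 1 of 6.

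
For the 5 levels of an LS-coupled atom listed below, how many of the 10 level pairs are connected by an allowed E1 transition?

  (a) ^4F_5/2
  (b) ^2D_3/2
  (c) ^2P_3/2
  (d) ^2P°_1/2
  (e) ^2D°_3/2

(a)–(b): forbidden (parity, ΔS).
(a)–(c): forbidden (parity, ΔS, ΔL).
(a)–(d): forbidden (ΔS, ΔL, ΔJ).
(a)–(e): forbidden (ΔS).
(b)–(c): forbidden (parity).
(b)–(d): allowed.
(b)–(e): allowed.
(c)–(d): allowed.
(c)–(e): allowed.
(d)–(e): forbidden (parity).
Allowed pairs: 4 of 10.

4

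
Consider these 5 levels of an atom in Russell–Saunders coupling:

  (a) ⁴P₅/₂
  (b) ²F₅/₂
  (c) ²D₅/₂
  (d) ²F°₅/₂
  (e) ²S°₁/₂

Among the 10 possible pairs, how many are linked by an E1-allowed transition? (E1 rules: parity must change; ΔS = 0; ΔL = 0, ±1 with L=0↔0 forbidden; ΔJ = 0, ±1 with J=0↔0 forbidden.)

(a)–(b): forbidden (parity, ΔS, ΔL).
(a)–(c): forbidden (parity, ΔS).
(a)–(d): forbidden (ΔS, ΔL).
(a)–(e): forbidden (ΔS, ΔJ).
(b)–(c): forbidden (parity).
(b)–(d): allowed.
(b)–(e): forbidden (ΔL, ΔJ).
(c)–(d): allowed.
(c)–(e): forbidden (ΔL, ΔJ).
(d)–(e): forbidden (parity, ΔL, ΔJ).
Allowed pairs: 2 of 10.

2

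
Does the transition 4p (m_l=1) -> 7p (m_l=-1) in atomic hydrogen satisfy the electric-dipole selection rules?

Δl = 1 − 1 = +0; the E1 rule Δl = ±1 is ✗.
m_l: 1 → -1 (Δm_l = -2). |Δm_l| ≤ 1 ✗.
The transition is electric-dipole forbidden.

forbidden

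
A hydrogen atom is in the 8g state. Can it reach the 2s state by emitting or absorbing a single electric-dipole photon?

l: 4 → 0 (Δl = -4). Δl = ±1 fails.
The transition is electric-dipole forbidden.

forbidden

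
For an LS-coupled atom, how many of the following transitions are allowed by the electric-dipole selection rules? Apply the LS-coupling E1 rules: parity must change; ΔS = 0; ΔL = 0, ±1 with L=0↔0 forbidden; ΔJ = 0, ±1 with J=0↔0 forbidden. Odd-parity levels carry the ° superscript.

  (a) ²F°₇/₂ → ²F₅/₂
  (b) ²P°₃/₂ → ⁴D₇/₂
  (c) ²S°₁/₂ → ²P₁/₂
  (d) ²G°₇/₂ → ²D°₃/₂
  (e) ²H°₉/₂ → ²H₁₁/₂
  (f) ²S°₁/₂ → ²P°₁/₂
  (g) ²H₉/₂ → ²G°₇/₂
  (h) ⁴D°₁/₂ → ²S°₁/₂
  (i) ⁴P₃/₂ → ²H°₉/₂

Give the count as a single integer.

4

(a) allowed
(b) forbidden (ΔS, ΔJ fail)
(c) allowed
(d) forbidden (parity, ΔL, ΔJ fail)
(e) allowed
(f) forbidden (parity fails)
(g) allowed
(h) forbidden (parity, ΔS, ΔL fail)
(i) forbidden (ΔS, ΔL, ΔJ fail)
Total allowed: 4 of 9.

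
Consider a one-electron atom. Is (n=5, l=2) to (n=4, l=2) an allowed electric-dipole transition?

l: 2 → 2 (Δl = +0). Δl = ±1 fails.
The transition is electric-dipole forbidden.

forbidden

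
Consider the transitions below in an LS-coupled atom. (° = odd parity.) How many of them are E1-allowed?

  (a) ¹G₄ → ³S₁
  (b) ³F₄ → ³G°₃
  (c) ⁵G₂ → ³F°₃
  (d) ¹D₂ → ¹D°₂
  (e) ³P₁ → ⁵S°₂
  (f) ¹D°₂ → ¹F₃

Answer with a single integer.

(a) forbidden (parity, ΔS, ΔL, ΔJ fail)
(b) allowed
(c) forbidden (ΔS fails)
(d) allowed
(e) forbidden (ΔS fails)
(f) allowed
Total allowed: 3 of 6.

3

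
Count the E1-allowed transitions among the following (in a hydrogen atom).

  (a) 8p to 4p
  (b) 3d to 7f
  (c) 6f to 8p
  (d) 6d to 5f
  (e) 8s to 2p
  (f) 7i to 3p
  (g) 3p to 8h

(a) forbidden — Δl = +0 (E1 requires Δl = ±1)
(b) allowed
(c) forbidden — Δl = -2 (E1 requires Δl = ±1)
(d) allowed
(e) allowed
(f) forbidden — Δl = -5 (E1 requires Δl = ±1)
(g) forbidden — Δl = +4 (E1 requires Δl = ±1)
Total allowed: 3 of 7.

3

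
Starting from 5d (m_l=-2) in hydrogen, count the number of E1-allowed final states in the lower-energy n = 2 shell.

1

E1 requires Δl = ±1, so l_f ∈ {1, 3}; with 0 ≤ l_f ≤ n_f−1 = 1, the allowed l_f values are {1}.
For l_f = 1: m_f ∈ {m_i−1, m_i, m_i+1} ∩ [−1, 1] = {-1} → 1 state.
Total: 1.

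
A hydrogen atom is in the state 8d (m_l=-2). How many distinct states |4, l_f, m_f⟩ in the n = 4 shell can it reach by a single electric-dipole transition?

E1 requires Δl = ±1, so l_f ∈ {1, 3}; with 0 ≤ l_f ≤ n_f−1 = 3, the allowed l_f values are {1, 3}.
For l_f = 1: m_f ∈ {m_i−1, m_i, m_i+1} ∩ [−1, 1] = {-1} → 1 state.
For l_f = 3: m_f ∈ {m_i−1, m_i, m_i+1} ∩ [−3, 3] = {-3, -2, -1} → 3 states.
Total: 4.

4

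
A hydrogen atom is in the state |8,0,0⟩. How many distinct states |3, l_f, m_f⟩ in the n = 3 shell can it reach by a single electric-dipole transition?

3

E1 requires Δl = ±1, so l_f ∈ {-1, 1}; with 0 ≤ l_f ≤ n_f−1 = 2, the allowed l_f values are {1}.
For l_f = 1: m_f ∈ {m_i−1, m_i, m_i+1} ∩ [−1, 1] = {-1, 0, 1} → 3 states.
Total: 3.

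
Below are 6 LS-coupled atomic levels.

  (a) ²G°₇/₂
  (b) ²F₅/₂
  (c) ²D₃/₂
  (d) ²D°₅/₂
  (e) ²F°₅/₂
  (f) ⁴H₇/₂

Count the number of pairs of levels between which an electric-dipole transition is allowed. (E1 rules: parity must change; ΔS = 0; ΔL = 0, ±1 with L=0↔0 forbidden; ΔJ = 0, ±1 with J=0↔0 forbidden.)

5

(a)–(b): allowed.
(a)–(c): forbidden (ΔL, ΔJ).
(a)–(d): forbidden (parity, ΔL).
(a)–(e): forbidden (parity).
(a)–(f): forbidden (ΔS).
(b)–(c): forbidden (parity).
(b)–(d): allowed.
(b)–(e): allowed.
(b)–(f): forbidden (parity, ΔS, ΔL).
(c)–(d): allowed.
(c)–(e): allowed.
(c)–(f): forbidden (parity, ΔS, ΔL, ΔJ).
(d)–(e): forbidden (parity).
(d)–(f): forbidden (ΔS, ΔL).
(e)–(f): forbidden (ΔS, ΔL).
Allowed pairs: 5 of 15.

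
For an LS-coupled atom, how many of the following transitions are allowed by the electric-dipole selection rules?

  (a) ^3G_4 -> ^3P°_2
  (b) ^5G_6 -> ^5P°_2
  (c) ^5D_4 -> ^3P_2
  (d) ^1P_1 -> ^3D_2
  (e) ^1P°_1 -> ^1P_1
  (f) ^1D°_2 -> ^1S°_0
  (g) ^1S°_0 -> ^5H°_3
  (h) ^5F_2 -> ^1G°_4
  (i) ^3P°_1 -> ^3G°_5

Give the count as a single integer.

(a) forbidden (ΔL, ΔJ fail)
(b) forbidden (ΔL, ΔJ fail)
(c) forbidden (parity, ΔS, ΔJ fail)
(d) forbidden (parity, ΔS fail)
(e) allowed
(f) forbidden (parity, ΔL, ΔJ fail)
(g) forbidden (parity, ΔS, ΔL, ΔJ fail)
(h) forbidden (ΔS, ΔJ fail)
(i) forbidden (parity, ΔL, ΔJ fail)
Total allowed: 1 of 9.

1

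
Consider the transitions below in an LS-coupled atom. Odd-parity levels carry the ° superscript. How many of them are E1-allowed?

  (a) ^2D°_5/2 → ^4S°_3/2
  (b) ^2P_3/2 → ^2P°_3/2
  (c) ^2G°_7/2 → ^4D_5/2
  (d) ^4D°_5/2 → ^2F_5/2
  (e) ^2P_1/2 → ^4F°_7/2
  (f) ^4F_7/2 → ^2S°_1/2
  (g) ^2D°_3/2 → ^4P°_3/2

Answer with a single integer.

(a) forbidden (parity, ΔS, ΔL fail)
(b) allowed
(c) forbidden (ΔS, ΔL fail)
(d) forbidden (ΔS fails)
(e) forbidden (ΔS, ΔL, ΔJ fail)
(f) forbidden (ΔS, ΔL, ΔJ fail)
(g) forbidden (parity, ΔS fail)
Total allowed: 1 of 7.

1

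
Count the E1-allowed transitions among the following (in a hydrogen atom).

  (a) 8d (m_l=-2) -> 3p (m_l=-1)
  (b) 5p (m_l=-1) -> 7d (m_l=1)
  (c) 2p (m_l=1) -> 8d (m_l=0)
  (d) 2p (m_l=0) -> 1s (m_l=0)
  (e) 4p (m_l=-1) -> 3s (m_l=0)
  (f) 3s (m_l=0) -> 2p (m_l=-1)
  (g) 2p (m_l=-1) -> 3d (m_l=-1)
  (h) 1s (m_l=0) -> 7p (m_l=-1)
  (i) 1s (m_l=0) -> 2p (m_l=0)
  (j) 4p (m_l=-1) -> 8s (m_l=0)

9

(a) allowed
(b) forbidden — Δm_l = +2 (E1 requires Δm_l = 0, ±1)
(c) allowed
(d) allowed
(e) allowed
(f) allowed
(g) allowed
(h) allowed
(i) allowed
(j) allowed
Total allowed: 9 of 10.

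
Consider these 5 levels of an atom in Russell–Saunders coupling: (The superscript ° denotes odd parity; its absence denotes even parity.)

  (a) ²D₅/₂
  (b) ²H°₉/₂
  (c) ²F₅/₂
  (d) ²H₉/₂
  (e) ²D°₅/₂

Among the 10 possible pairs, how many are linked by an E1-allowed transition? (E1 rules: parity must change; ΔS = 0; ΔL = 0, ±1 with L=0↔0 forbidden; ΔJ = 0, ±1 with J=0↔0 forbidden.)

3

(a)–(b): forbidden (ΔL, ΔJ).
(a)–(c): forbidden (parity).
(a)–(d): forbidden (parity, ΔL, ΔJ).
(a)–(e): allowed.
(b)–(c): forbidden (ΔL, ΔJ).
(b)–(d): allowed.
(b)–(e): forbidden (parity, ΔL, ΔJ).
(c)–(d): forbidden (parity, ΔL, ΔJ).
(c)–(e): allowed.
(d)–(e): forbidden (ΔL, ΔJ).
Allowed pairs: 3 of 10.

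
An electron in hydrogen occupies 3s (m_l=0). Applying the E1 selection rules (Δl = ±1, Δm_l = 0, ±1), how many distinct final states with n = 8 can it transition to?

3

E1 requires Δl = ±1, so l_f ∈ {-1, 1}; with 0 ≤ l_f ≤ n_f−1 = 7, the allowed l_f values are {1}.
For l_f = 1: m_f ∈ {m_i−1, m_i, m_i+1} ∩ [−1, 1] = {-1, 0, 1} → 3 states.
Total: 3.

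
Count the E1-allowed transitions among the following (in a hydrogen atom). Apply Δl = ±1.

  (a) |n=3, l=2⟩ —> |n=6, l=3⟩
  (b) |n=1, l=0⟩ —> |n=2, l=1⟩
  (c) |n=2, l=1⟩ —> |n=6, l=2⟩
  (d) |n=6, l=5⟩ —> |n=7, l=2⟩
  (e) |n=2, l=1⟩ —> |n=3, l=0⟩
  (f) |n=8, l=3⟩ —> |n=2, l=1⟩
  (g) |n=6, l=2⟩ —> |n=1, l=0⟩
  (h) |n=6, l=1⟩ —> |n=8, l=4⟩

(a) allowed
(b) allowed
(c) allowed
(d) forbidden — Δl = -3 (E1 requires Δl = ±1)
(e) allowed
(f) forbidden — Δl = -2 (E1 requires Δl = ±1)
(g) forbidden — Δl = -2 (E1 requires Δl = ±1)
(h) forbidden — Δl = +3 (E1 requires Δl = ±1)
Total allowed: 4 of 8.

4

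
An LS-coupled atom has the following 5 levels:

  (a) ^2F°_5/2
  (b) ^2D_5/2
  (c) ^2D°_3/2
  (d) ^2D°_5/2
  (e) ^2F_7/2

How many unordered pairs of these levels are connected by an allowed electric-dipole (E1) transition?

5

(a)–(b): allowed.
(a)–(c): forbidden (parity).
(a)–(d): forbidden (parity).
(a)–(e): allowed.
(b)–(c): allowed.
(b)–(d): allowed.
(b)–(e): forbidden (parity).
(c)–(d): forbidden (parity).
(c)–(e): forbidden (ΔJ).
(d)–(e): allowed.
Allowed pairs: 5 of 10.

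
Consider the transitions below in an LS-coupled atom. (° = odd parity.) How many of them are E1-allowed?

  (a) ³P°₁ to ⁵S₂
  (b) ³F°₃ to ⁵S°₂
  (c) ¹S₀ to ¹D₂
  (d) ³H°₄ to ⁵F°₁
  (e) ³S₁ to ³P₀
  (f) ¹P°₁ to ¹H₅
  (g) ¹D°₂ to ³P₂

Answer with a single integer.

(a) forbidden (ΔS fails)
(b) forbidden (parity, ΔS, ΔL fail)
(c) forbidden (parity, ΔL, ΔJ fail)
(d) forbidden (parity, ΔS, ΔL, ΔJ fail)
(e) forbidden (parity fails)
(f) forbidden (ΔL, ΔJ fail)
(g) forbidden (ΔS fails)
Total allowed: 0 of 7.

0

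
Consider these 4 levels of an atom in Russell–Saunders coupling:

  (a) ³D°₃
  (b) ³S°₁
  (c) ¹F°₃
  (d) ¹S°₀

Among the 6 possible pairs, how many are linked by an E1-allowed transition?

0

(a)–(b): forbidden (parity, ΔL, ΔJ).
(a)–(c): forbidden (parity, ΔS).
(a)–(d): forbidden (parity, ΔS, ΔL, ΔJ).
(b)–(c): forbidden (parity, ΔS, ΔL, ΔJ).
(b)–(d): forbidden (parity, ΔS, ΔL).
(c)–(d): forbidden (parity, ΔL, ΔJ).
Allowed pairs: 0 of 6.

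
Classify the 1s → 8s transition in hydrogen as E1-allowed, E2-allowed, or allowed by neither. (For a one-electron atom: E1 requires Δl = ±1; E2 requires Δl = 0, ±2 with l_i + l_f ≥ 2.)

Δl = 0 − 0 = +0; l_i + l_f = 0.
E1 (Δl = ±1): not satisfied.
E2 (Δl = 0,±2, l_i+l_f ≥ 2): not satisfied.

neither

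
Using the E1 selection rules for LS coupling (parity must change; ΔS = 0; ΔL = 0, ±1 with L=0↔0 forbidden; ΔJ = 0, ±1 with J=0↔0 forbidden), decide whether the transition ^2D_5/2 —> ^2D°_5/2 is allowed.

Initial level: S=1/2, L=2, J=5/2, parity even. Final level: S=1/2, L=2, J=5/2, parity odd.
Parity must change: even → odd — ok.
ΔS = 0: S: 1/2 → 1/2 — ok.
ΔL = 0, ±1 (not L=0↔0): L: 2 → 2, ΔL = +0 — ok.
ΔJ = 0, ±1 (not J=0↔0): J: 5/2 → 5/2, ΔJ = +0 — ok.
All four E1 rules are satisfied.

allowed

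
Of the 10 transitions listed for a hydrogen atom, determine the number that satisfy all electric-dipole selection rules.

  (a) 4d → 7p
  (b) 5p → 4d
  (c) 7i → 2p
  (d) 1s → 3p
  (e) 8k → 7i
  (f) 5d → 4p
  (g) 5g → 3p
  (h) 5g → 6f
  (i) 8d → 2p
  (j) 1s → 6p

8

(a) allowed
(b) allowed
(c) forbidden — Δl = -5 (E1 requires Δl = ±1)
(d) allowed
(e) allowed
(f) allowed
(g) forbidden — Δl = -3 (E1 requires Δl = ±1)
(h) allowed
(i) allowed
(j) allowed
Total allowed: 8 of 10.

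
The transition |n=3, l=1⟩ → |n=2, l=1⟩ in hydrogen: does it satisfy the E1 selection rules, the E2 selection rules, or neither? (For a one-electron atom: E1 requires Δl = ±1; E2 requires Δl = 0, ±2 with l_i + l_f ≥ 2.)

Δl = 1 − 1 = +0; l_i + l_f = 2.
E1 (Δl = ±1): not satisfied.
E2 (Δl = 0,±2, l_i+l_f ≥ 2): satisfied.

E2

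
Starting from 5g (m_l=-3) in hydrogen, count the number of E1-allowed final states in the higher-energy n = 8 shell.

5

E1 requires Δl = ±1, so l_f ∈ {3, 5}; with 0 ≤ l_f ≤ n_f−1 = 7, the allowed l_f values are {3, 5}.
For l_f = 3: m_f ∈ {m_i−1, m_i, m_i+1} ∩ [−3, 3] = {-3, -2} → 2 states.
For l_f = 5: m_f ∈ {m_i−1, m_i, m_i+1} ∩ [−5, 5] = {-4, -3, -2} → 3 states.
Total: 5.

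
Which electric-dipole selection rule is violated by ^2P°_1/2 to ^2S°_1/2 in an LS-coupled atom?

parity

Reading off the term symbols: S 1/2→1/2, L 1→0, J 1/2→1/2, parity odd→odd.
Parity must change: odd → odd — fails.
ΔS = 0: S: 1/2 → 1/2 — passes.
ΔL = 0, ±1 (not L=0↔0): L: 1 → 0, ΔL = -1 — passes.
ΔJ = 0, ±1 (not J=0↔0): J: 1/2 → 1/2, ΔJ = +0 — passes.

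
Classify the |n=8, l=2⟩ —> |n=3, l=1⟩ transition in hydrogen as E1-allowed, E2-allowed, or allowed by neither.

Δl = 1 − 2 = -1; l_i + l_f = 3.
E1 (Δl = ±1): satisfied.
E2 (Δl = 0,±2, l_i+l_f ≥ 2): not satisfied.

E1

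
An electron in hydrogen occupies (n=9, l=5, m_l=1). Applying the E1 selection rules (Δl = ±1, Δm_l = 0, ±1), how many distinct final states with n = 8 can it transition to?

E1 requires Δl = ±1, so l_f ∈ {4, 6}; with 0 ≤ l_f ≤ n_f−1 = 7, the allowed l_f values are {4, 6}.
For l_f = 4: m_f ∈ {m_i−1, m_i, m_i+1} ∩ [−4, 4] = {0, 1, 2} → 3 states.
For l_f = 6: m_f ∈ {m_i−1, m_i, m_i+1} ∩ [−6, 6] = {0, 1, 2} → 3 states.
Total: 6.

6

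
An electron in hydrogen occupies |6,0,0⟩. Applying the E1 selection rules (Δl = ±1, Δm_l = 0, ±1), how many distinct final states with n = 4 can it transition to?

E1 requires Δl = ±1, so l_f ∈ {-1, 1}; with 0 ≤ l_f ≤ n_f−1 = 3, the allowed l_f values are {1}.
For l_f = 1: m_f ∈ {m_i−1, m_i, m_i+1} ∩ [−1, 1] = {-1, 0, 1} → 3 states.
Total: 3.

3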